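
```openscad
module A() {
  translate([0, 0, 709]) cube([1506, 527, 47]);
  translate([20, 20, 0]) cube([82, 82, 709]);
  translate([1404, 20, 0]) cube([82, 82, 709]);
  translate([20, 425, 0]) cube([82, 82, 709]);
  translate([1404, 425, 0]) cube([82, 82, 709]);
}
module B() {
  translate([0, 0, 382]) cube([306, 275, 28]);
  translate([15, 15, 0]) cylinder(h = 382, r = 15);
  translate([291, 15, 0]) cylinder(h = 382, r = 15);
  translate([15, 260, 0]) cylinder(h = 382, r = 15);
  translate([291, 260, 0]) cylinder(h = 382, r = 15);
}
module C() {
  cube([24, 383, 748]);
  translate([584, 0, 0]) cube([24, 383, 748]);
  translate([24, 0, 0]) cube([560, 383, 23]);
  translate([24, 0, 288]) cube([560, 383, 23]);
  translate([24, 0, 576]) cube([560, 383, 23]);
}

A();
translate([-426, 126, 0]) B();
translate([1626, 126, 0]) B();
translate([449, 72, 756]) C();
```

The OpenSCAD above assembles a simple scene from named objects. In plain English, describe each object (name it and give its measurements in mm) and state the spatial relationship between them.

A is a table with a 1506×527 mm rectangular top, 47 mm thick, top surface at z = 756 mm, supported by four 82×82 mm square legs, each inset 20 mm from the nearest pair of top edges, running from the floor.

B is a four-legged stool. The seat is 306×275 mm, 28 mm thick, top at z = 410 mm. It stands on four round legs, each 30 mm in diameter, from z = 0 to the seat underside, each leg's axis is inset half a diameter from the nearest pair of seat edges (so the leg's bounding box is flush with the corner).

C is an open bookshelf. Two side panels, each 24 mm thick, 383 mm deep and 748 mm tall, stand 608 mm apart (outside-to-outside). Between them sit 3 shelves, each 23 mm thick and 383 mm deep, spanning the full gap between the sides. The bottom shelf rests on the floor (its underside at z = 0) and the clear gap between one shelf's top and the next shelf's underside is 265 mm.

Two stools sit around the table at the −x, +x sides. The bookshelf is on top of the table, centred.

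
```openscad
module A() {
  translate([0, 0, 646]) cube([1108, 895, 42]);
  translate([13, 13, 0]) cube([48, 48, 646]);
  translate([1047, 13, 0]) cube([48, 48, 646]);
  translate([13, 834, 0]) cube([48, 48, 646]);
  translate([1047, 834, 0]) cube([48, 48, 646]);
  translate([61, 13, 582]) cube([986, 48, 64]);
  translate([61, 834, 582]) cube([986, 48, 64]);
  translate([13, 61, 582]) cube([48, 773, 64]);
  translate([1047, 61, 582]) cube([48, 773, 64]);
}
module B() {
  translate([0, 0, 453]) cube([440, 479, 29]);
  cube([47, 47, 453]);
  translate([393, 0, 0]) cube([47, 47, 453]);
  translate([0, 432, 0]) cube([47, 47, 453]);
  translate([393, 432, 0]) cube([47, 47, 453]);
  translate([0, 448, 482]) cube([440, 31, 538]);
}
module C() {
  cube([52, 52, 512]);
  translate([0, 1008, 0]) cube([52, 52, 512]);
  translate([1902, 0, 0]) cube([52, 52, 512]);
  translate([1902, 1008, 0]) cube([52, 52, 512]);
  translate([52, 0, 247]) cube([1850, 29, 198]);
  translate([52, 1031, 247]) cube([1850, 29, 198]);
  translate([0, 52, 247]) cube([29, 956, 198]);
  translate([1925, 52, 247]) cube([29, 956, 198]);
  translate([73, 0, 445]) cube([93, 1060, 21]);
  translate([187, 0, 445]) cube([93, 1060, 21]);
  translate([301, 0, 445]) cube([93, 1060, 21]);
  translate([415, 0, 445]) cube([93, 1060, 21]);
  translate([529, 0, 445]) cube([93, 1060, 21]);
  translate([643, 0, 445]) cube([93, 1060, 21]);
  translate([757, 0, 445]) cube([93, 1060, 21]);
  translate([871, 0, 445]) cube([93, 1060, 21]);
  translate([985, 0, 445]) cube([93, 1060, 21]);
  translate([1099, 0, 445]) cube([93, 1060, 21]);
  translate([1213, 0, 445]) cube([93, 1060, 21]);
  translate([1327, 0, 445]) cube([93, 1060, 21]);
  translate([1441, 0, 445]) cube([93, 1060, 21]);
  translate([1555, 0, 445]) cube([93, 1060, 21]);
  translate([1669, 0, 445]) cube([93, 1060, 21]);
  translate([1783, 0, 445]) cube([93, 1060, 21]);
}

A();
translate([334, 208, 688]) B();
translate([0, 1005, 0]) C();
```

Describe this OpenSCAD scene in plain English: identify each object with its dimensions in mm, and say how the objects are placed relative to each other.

A is a rectangular dining table. The top is 1108×895×42 mm with its upper surface at z = 688 mm. It stands on four 48×48 mm square legs, each inset 13 mm from the nearest pair of top edges, running from the floor to the underside of the top. Four apron rails, 48 mm thick and 64 mm tall, run between adjacent legs with their top edges flush with the underside of the top and their outer faces flush with the legs' outer faces.

B is a chair. The seat is a 440×479×29 mm slab with its top at z = 482 mm, on four 47×47 mm corner legs (flush with the seat edges, standing on z = 0). A flat backrest 31 mm thick, 538 mm tall, spans the full seat width and rises from the seat top along its +y edge, rear face flush with the rear of the seat.

C is a bed frame 1954 mm long (x) by 1060 mm wide (y). Four 52×52 mm corner posts, 512 mm tall, at the corners of the footprint. Four rails of 29 mm thickness and 198 mm height run between adjacent posts with their undersides at z = 247 mm, their outer faces flush with the outside of the frame (the two x-running rails run between the posts' inner faces; the two y-running rails run between the posts' inner faces). 16 slats, each 93 mm wide (x) and 21 mm thick, lie across the top of the two x-running rails, running the full 1060 mm width of the frame in y; the slats are evenly spaced along x between the inner faces of the end posts with equal gaps (rounded down to the nearest mm) at the −x end and between each pair — any rounding remainder accumulates at the +x end.

The chair is on top of the table, centred. The bed frame is on the floor beside the table on its +y side.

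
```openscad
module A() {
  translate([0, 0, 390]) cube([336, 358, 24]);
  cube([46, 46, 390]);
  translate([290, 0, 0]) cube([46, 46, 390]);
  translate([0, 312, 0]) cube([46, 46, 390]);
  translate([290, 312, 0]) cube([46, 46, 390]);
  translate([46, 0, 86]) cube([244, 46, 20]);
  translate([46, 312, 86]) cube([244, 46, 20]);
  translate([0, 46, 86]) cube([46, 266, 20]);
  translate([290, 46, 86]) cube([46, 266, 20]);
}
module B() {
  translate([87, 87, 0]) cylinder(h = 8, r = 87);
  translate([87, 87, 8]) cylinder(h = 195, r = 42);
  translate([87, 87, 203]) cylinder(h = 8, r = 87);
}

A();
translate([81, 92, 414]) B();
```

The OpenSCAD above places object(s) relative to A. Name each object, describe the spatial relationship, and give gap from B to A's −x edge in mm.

The spool's min-x is at 81; the stool's min-x is 0; gap = 81 mm.

A is a stool. B is a spool. The spool is on top of the stool, centred. The gap from the spool to the stool's −x edge is 81 mm.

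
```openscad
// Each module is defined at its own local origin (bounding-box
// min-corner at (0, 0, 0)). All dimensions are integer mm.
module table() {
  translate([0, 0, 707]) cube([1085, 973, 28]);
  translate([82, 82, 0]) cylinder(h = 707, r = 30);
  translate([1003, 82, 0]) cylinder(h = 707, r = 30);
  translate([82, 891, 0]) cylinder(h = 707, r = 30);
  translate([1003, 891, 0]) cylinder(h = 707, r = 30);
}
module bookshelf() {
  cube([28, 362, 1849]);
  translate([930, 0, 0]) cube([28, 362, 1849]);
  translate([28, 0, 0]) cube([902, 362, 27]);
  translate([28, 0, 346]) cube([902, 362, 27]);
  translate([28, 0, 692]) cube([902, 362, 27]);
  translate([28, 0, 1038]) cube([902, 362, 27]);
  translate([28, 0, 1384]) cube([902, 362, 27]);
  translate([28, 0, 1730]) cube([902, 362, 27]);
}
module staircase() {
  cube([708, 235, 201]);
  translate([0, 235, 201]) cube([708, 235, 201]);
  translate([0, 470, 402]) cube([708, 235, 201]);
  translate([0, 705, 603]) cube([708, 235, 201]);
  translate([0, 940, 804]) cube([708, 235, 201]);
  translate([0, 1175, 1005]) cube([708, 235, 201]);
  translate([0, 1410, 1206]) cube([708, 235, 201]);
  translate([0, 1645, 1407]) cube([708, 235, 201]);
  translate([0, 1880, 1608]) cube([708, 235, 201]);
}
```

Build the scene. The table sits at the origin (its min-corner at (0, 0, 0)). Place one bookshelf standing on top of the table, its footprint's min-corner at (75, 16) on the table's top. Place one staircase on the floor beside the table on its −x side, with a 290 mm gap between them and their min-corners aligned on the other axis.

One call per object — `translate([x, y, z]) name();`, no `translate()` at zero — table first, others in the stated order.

table();
translate([75, 16, 735]) bookshelf();
translate([-998, 0, 0]) staircase();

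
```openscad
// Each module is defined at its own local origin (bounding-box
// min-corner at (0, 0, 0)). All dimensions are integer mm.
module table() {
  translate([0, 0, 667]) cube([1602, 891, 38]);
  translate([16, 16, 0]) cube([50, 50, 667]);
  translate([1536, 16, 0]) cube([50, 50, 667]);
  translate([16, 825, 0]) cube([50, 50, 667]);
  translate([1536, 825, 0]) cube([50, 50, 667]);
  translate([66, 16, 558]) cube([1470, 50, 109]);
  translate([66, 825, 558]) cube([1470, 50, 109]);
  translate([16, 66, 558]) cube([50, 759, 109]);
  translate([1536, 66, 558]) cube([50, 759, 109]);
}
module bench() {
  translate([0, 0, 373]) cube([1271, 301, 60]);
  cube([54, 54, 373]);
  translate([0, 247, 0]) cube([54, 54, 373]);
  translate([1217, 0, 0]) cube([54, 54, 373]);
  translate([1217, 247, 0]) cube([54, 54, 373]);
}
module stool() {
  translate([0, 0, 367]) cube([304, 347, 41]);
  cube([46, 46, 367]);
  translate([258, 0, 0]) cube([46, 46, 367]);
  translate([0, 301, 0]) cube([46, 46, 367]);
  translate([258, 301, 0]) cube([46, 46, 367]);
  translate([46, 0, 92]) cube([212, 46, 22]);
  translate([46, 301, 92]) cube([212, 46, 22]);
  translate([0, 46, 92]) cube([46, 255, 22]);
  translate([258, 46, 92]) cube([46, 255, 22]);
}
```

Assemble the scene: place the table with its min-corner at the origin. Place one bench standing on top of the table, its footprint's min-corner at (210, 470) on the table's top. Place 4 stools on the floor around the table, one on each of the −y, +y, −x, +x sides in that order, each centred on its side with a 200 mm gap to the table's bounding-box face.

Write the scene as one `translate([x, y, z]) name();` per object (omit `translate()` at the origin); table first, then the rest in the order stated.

table();
translate([210, 470, 705]) bench();
translate([649, -547, 0]) stool();
translate([649, 1091, 0]) stool();
translate([-504, 272, 0]) stool();
translate([1802, 272, 0]) stool();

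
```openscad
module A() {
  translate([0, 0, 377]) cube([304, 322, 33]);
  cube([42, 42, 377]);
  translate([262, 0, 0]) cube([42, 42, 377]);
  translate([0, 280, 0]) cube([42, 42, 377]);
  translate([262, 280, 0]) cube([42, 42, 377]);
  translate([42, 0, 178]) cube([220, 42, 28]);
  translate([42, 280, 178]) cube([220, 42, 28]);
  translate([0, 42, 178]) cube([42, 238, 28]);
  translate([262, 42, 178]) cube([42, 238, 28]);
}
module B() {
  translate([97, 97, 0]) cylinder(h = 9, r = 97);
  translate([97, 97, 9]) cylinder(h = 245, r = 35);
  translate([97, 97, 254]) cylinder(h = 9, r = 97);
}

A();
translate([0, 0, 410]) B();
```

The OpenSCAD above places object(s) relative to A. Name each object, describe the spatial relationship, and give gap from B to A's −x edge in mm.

The spool's min-x is at 0; the stool's min-x is 0; gap = 0 mm.

A is a stool. B is a spool. The spool is on top of the stool. The gap from the spool to the stool's −x edge is 0 mm.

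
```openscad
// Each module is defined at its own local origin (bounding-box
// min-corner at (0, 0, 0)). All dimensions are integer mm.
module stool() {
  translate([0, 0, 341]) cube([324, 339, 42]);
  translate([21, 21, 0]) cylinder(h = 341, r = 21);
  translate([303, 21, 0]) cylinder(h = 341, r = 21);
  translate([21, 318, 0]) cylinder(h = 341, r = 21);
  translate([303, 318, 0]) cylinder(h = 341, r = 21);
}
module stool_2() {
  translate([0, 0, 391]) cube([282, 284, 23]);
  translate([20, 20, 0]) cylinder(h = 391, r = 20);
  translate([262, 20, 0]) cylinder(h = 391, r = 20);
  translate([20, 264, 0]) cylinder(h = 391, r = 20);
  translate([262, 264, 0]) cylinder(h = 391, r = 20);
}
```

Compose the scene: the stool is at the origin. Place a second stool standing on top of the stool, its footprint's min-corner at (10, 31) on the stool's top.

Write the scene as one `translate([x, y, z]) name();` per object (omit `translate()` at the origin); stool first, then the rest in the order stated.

stool();
translate([10, 31, 383]) stool_2();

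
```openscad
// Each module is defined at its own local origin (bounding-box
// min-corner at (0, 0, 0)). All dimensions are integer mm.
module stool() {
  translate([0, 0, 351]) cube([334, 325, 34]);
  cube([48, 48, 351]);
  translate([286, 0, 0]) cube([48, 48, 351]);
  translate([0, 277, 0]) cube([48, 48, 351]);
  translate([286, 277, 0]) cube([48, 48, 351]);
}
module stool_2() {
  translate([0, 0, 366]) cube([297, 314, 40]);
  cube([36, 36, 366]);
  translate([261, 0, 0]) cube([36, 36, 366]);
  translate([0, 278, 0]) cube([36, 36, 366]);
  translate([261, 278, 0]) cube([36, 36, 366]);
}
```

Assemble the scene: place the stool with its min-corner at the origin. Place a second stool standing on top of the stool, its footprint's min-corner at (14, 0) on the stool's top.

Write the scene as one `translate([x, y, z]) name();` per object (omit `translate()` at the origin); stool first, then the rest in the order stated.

stool();
translate([14, 0, 385]) stool_2();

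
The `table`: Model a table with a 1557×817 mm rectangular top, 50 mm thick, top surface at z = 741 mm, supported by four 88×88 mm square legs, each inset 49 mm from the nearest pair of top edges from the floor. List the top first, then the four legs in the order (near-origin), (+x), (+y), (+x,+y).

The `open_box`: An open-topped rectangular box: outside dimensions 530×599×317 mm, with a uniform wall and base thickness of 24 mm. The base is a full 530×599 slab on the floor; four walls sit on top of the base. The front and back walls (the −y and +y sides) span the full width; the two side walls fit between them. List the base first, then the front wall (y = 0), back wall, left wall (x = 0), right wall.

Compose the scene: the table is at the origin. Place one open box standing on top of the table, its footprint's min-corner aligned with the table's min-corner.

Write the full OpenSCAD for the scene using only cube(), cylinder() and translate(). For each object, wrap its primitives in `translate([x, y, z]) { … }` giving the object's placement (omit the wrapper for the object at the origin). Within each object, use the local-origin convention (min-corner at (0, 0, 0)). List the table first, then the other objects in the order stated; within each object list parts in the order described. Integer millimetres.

translate([0, 0, 691]) cube([1557, 817, 50]);
translate([49, 49, 0]) cube([88, 88, 691]);
translate([1420, 49, 0]) cube([88, 88, 691]);
translate([49, 680, 0]) cube([88, 88, 691]);
translate([1420, 680, 0]) cube([88, 88, 691]);
translate([0, 0, 741]) {
  cube([530, 599, 24]);
  translate([0, 0, 24]) cube([530, 24, 293]);
  translate([0, 575, 24]) cube([530, 24, 293]);
  translate([0, 24, 24]) cube([24, 551, 293]);
  translate([506, 24, 24]) cube([24, 551, 293]);
}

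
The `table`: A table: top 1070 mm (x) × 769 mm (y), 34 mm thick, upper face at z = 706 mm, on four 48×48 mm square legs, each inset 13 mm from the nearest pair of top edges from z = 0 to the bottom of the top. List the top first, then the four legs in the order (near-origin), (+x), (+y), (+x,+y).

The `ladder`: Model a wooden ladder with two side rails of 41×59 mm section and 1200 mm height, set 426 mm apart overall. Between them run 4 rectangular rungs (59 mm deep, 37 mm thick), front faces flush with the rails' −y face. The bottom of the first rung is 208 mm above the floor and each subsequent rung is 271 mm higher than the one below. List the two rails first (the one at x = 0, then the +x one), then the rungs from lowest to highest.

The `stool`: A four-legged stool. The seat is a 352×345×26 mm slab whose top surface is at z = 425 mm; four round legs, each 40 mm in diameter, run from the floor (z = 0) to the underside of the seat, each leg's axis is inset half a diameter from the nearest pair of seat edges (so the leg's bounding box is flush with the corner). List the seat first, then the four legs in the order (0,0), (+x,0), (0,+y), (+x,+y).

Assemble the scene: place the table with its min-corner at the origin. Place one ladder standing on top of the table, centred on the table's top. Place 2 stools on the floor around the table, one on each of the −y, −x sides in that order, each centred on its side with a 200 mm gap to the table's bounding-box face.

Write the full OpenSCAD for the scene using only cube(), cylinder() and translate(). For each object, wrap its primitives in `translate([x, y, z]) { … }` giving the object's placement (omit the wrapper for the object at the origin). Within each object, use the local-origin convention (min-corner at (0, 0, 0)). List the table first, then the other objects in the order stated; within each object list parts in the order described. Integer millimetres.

translate([0, 0, 672]) cube([1070, 769, 34]);
translate([13, 13, 0]) cube([48, 48, 672]);
translate([1009, 13, 0]) cube([48, 48, 672]);
translate([13, 708, 0]) cube([48, 48, 672]);
translate([1009, 708, 0]) cube([48, 48, 672]);
translate([322, 355, 706]) {
  cube([41, 59, 1200]);
  translate([385, 0, 0]) cube([41, 59, 1200]);
  translate([41, 0, 208]) cube([344, 59, 37]);
  translate([41, 0, 479]) cube([344, 59, 37]);
  translate([41, 0, 750]) cube([344, 59, 37]);
  translate([41, 0, 1021]) cube([344, 59, 37]);
}
translate([359, -545, 0]) {
  translate([0, 0, 399]) cube([352, 345, 26]);
  translate([20, 20, 0]) cylinder(h = 399, r = 20);
  translate([332, 20, 0]) cylinder(h = 399, r = 20);
  translate([20, 325, 0]) cylinder(h = 399, r = 20);
  translate([332, 325, 0]) cylinder(h = 399, r = 20);
}
translate([-552, 212, 0]) {
  translate([0, 0, 399]) cube([352, 345, 26]);
  translate([20, 20, 0]) cylinder(h = 399, r = 20);
  translate([332, 20, 0]) cylinder(h = 399, r = 20);
  translate([20, 325, 0]) cylinder(h = 399, r = 20);
  translate([332, 325, 0]) cylinder(h = 399, r = 20);
}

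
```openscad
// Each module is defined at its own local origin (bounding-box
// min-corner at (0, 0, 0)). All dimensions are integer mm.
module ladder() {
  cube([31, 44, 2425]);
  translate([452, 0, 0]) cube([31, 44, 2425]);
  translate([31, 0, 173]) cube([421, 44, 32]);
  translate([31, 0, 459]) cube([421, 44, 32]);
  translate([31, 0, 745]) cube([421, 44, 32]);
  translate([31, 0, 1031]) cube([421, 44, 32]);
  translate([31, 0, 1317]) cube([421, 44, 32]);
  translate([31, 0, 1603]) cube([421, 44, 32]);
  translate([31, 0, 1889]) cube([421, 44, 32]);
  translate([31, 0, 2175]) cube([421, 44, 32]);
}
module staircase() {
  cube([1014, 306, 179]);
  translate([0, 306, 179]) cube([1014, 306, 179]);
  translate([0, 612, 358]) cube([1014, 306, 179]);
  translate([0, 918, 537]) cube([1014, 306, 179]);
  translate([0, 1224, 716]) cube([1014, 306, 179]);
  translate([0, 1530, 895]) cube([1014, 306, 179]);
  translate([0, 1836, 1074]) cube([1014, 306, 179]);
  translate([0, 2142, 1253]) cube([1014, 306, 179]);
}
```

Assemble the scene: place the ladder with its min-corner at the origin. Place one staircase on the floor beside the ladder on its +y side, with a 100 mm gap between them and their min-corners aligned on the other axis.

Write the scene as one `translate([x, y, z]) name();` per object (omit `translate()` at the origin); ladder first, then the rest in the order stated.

ladder();
translate([0, 144, 0]) staircase();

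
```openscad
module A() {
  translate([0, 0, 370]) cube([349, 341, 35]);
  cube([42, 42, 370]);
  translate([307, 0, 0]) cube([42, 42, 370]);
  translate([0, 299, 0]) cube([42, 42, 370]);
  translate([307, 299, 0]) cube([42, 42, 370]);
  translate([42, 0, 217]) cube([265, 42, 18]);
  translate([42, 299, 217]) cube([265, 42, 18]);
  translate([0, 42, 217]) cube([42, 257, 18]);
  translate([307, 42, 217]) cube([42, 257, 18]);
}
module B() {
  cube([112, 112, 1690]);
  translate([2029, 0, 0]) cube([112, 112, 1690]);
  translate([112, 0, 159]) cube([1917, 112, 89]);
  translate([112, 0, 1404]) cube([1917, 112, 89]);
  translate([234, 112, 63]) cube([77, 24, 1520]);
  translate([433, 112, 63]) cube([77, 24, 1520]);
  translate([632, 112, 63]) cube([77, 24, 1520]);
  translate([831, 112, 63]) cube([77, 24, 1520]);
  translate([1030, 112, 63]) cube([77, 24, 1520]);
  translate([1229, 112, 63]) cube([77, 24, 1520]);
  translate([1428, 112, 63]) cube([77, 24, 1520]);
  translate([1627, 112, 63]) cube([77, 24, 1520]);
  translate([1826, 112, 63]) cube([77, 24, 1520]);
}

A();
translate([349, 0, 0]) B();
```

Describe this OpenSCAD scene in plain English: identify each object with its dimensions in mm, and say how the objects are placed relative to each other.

A is a simple wooden stool: a rectangular seat 349 mm (x) by 341 mm (y), 35 mm thick, top face at z = 405 mm, on four square legs, each 42×42 mm in cross-section. The legs rest on z = 0, each flush with a corner of the seat. Four stretchers, 42 mm wide and 18 mm tall, connect adjacent legs with their undersides at z = 217 mm, each running between the inner faces of the legs it joins and aligned with the legs' outer faces on the other axis.

B is a fence section. Two 112×112 mm posts, 1690 mm tall, stand on the floor with a clear span of 1917 mm between their inner faces. Two horizontal rails of 112×89 mm section span the gap between the posts with their undersides at z = 159 mm and z = 1404 mm, flush with the posts' −y face. 9 pickets, each 77 mm wide, 24 mm thick and 1520 mm tall, are fixed to the +y face of the rails with their bottoms at z = 63 mm, evenly spaced across the span with equal gaps (rounded down to the nearest mm) at the −x end and between each pair — any rounding remainder accumulates at the +x end.

The fence section is against the stool's +x side, with their −y faces flush.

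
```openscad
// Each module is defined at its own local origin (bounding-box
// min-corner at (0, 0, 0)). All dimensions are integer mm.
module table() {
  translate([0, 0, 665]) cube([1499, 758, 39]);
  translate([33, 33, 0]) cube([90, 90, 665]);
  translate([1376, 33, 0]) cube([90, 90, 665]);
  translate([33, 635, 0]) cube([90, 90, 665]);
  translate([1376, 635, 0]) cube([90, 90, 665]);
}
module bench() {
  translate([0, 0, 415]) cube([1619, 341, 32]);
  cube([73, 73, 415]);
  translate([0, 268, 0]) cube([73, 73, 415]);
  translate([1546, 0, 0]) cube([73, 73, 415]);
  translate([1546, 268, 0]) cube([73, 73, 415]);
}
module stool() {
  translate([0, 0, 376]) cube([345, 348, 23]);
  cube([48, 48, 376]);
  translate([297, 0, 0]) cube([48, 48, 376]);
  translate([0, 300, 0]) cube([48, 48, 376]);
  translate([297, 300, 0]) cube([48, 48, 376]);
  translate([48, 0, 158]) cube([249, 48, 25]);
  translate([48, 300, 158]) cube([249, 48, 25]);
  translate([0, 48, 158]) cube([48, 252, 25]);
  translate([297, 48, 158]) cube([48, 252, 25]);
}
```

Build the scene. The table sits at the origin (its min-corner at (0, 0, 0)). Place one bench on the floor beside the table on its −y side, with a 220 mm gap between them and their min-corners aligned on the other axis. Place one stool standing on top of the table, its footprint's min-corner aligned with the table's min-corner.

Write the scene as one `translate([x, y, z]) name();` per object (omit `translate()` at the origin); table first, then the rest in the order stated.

table();
translate([0, -561, 0]) bench();
translate([0, 0, 704]) stool();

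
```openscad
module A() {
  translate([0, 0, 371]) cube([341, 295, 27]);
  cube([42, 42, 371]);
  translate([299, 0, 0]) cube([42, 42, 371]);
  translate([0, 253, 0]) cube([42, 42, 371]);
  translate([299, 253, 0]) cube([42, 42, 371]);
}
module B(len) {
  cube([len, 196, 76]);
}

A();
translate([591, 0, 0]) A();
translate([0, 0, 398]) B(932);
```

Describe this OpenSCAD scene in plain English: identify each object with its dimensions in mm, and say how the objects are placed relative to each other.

A is a four-legged stool. The seat is a 341×295×27 mm slab whose top surface is at z = 398 mm; four square legs, each 42×42 mm in cross-section, run from the floor (z = 0) to the underside of the seat, each flush with a corner of the seat.

B is a rectangular beam 932 mm long (x), 196 mm deep (y), 76 mm thick (z).

The beam spans the tops of two stools placed 250 mm apart, resting at z = 398 mm.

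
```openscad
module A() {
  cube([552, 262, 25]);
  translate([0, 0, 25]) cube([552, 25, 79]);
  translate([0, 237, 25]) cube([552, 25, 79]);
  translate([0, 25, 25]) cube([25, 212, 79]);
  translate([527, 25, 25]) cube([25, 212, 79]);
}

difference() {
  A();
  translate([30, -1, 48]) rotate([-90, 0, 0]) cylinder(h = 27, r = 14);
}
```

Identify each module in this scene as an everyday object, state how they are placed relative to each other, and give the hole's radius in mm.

The subtracted cylinder has r = 14 mm.

A is an open box. The open box has a circular hole through its front wall. The hole's radius is 14 mm.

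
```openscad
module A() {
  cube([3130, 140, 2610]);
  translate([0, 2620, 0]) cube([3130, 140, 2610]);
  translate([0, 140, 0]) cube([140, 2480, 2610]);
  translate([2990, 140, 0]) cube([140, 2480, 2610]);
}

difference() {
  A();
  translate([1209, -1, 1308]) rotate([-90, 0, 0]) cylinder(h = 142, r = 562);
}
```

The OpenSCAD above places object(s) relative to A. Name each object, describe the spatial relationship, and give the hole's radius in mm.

A is a house frame. The house frame has a circular hole through its front wall. The hole's radius is 562 mm.

The subtracted cylinder has r = 562 mm.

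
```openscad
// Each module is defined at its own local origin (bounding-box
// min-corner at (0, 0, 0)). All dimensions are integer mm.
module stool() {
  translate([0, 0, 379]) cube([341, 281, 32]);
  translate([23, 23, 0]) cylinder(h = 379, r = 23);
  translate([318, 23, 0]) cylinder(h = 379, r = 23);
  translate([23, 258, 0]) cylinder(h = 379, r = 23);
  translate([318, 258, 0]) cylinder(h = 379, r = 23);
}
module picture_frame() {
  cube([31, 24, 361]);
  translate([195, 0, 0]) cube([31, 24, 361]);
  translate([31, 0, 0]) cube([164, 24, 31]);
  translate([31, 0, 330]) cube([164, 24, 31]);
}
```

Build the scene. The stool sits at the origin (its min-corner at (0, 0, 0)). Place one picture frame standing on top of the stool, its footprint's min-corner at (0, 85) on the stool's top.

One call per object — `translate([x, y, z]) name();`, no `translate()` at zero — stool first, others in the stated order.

stool();
translate([0, 85, 411]) picture_frame();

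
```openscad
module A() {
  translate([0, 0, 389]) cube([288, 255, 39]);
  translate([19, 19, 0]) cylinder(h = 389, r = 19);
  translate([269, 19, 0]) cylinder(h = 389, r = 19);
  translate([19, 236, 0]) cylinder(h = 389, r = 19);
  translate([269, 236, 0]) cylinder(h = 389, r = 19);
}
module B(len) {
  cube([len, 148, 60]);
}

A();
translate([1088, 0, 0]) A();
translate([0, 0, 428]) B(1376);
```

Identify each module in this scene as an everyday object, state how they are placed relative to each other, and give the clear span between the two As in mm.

A is a stool. B is a beam. A beam spans the tops of two stools. The clear span between the two stools is 800 mm.

Second stool starts at x = 1088; first ends at x = 288; clear span = 1088 − 288 = 800 mm.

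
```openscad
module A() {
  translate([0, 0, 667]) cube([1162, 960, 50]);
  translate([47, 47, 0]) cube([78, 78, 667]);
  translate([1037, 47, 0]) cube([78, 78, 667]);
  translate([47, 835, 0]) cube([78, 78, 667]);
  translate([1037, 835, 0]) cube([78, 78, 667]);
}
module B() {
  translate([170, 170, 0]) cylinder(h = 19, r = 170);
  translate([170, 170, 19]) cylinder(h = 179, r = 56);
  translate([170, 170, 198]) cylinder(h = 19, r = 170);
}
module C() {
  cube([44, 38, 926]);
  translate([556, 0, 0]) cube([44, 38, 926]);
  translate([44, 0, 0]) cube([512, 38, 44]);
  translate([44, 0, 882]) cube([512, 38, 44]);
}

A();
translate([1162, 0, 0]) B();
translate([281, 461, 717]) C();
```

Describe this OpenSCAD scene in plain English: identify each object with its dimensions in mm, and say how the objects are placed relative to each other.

A is a rectangular dining table. The top is 1162×960×50 mm with its upper surface at z = 717 mm. It stands on four 78×78 mm square legs, each inset 47 mm from the nearest pair of top edges, running from the floor to the underside of the top.

B is a spool: two coaxial disc flanges of radius 170 mm and thickness 19 mm, joined by a core cylinder of radius 56 mm and height 179 mm. The lower flange rests on z = 0 and the three cylinders share a vertical axis.

C is a rectangular picture frame lying in the x–z plane (depth along y). The opening is 512 mm wide (x) by 838 mm tall (z), surrounded by a border 44 mm wide on all four sides. The frame is 38 mm deep and is made of two full-height vertical stiles with two horizontal rails fitted between them.

The spool is against the table's +x side, with their −y faces flush. The picture frame is on top of the table, centred.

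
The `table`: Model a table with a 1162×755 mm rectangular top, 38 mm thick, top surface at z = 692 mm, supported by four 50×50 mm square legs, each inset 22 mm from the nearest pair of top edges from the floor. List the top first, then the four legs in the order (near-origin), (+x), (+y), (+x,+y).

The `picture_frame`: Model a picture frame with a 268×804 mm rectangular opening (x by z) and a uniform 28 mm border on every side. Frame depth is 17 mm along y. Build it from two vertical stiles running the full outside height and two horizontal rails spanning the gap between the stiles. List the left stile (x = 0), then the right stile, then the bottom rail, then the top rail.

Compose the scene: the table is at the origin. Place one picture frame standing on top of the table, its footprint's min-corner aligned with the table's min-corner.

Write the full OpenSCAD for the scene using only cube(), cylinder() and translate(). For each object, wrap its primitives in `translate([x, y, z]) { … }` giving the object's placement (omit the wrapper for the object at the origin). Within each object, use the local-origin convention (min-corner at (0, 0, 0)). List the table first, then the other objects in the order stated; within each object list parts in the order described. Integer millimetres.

translate([0, 0, 654]) cube([1162, 755, 38]);
translate([22, 22, 0]) cube([50, 50, 654]);
translate([1090, 22, 0]) cube([50, 50, 654]);
translate([22, 683, 0]) cube([50, 50, 654]);
translate([1090, 683, 0]) cube([50, 50, 654]);
translate([0, 0, 692]) {
  cube([28, 17, 860]);
  translate([296, 0, 0]) cube([28, 17, 860]);
  translate([28, 0, 0]) cube([268, 17, 28]);
  translate([28, 0, 832]) cube([268, 17, 28]);
}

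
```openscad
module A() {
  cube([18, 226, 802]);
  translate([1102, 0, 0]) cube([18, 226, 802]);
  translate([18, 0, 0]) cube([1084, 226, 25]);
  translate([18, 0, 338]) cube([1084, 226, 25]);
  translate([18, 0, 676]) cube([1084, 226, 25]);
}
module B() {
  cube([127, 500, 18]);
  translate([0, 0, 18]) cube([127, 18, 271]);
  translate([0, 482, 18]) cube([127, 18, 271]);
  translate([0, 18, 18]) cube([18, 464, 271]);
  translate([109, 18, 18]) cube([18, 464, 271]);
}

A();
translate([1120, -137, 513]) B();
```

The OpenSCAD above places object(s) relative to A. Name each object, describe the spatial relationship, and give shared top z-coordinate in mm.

A is a bookshelf. B is an open box. The open box is beside the bookshelf with their tops flush at z = 802. The shared top z-coordinate is 802 mm.

Both tops at z = 802 mm.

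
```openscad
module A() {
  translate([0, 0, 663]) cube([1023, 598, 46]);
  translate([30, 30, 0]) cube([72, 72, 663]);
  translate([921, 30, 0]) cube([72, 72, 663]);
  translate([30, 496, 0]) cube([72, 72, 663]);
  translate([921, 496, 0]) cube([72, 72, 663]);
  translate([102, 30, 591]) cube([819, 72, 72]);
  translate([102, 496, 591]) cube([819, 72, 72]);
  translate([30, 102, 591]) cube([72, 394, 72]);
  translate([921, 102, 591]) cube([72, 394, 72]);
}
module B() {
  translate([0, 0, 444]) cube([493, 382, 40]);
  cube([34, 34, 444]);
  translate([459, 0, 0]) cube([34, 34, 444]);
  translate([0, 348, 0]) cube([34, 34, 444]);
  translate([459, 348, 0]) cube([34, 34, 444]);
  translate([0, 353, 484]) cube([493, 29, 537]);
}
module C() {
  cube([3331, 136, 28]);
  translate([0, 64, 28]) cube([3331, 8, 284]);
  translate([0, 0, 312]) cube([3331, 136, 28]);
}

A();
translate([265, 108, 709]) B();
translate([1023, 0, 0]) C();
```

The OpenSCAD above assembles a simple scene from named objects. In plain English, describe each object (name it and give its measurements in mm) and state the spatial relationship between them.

A is a rectangular dining table. The top is 1023×598×46 mm with its upper surface at z = 709 mm. It stands on four 72×72 mm square legs, each inset 30 mm from the nearest pair of top edges, running from the floor to the underside of the top. Four apron rails, 72 mm thick and 72 mm tall, run between adjacent legs with their top edges flush with the underside of the top and their outer faces flush with the legs' outer faces.

B is a chair. The seat is a 493×382×40 mm slab with its top at z = 484 mm, on four 34×34 mm corner legs (flush with the seat edges, standing on z = 0). A flat backrest 29 mm thick, 537 mm tall, spans the full seat width and rises from the seat top along its +y edge, rear face flush with the rear of the seat.

C is an I-beam lying along x, 3331 mm long. Overall section height 340 mm. Two flanges 136 mm wide (y) and 28 mm thick, one on the floor and one at the top; a web 8 mm thick runs between them, centred on the flange width.

The chair is on top of the table, centred. The I-beam is against the table's +x side, with their −y faces flush.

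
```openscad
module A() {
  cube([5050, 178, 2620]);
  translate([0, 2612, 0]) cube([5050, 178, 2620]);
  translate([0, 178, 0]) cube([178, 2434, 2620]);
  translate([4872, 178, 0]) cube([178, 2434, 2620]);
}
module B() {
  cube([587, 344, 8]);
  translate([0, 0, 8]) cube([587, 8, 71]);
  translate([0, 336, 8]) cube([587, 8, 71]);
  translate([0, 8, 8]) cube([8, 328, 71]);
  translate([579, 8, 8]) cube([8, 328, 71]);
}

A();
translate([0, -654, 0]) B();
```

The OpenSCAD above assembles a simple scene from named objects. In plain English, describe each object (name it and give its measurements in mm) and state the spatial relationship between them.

A is the wall frame of a small rectangular building: four walls, each 2620 mm tall and 178 mm thick, enclosing a footprint 5050 mm (x) by 2790 mm (y) outside-to-outside, with no floor or roof. The front and back walls (the −y and +y sides) span the full width; the two side walls fit between them.

B is an open storage box with external size 587×344×79 mm and wall thickness 8 mm (the base is also 8 mm thick). The base covers the whole footprint; the four walls stand on the base, with the y-facing walls full-width and the x-facing walls fitting between their inner faces.

The open box is on the floor beside the house frame on its −y side.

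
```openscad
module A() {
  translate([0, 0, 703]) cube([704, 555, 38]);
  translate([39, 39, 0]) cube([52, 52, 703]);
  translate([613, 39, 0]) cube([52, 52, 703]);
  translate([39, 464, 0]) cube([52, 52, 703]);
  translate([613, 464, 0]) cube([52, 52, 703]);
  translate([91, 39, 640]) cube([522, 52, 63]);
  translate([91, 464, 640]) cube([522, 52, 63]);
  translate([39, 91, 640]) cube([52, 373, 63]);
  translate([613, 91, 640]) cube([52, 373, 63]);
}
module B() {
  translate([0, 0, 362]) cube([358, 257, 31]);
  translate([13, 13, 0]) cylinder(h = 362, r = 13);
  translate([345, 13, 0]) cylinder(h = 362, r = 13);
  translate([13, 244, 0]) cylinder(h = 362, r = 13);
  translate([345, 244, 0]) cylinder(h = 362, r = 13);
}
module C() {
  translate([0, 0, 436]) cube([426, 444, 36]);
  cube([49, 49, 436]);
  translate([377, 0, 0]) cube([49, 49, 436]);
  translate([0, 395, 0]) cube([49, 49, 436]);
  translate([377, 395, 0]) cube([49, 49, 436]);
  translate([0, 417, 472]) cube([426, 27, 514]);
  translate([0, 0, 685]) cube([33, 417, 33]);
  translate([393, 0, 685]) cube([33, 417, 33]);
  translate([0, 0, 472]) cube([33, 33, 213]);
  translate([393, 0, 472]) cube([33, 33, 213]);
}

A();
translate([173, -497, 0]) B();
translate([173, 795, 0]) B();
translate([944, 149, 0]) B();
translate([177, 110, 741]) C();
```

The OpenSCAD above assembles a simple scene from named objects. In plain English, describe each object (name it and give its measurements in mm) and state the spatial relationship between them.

A is a table with a 704×555 mm rectangular top, 38 mm thick, top surface at z = 741 mm, supported by four 52×52 mm square legs, each inset 39 mm from the nearest pair of top edges, running from the floor. Four apron rails, 52 mm thick and 63 mm tall, run between adjacent legs with their top edges flush with the underside of the top and their outer faces flush with the legs' outer faces.

B is a four-legged stool. The seat is 358×257 mm, 31 mm thick, top at z = 393 mm. It stands on four round legs, each 26 mm in diameter, from z = 0 to the seat underside, each leg's axis is inset half a diameter from the nearest pair of seat edges (so the leg's bounding box is flush with the corner).

C is a chair. The seat is a 426×444×36 mm slab with its top at z = 472 mm, on four 49×49 mm corner legs (flush with the seat edges, standing on z = 0). A flat backrest 27 mm thick, 514 mm tall, spans the full seat width and rises from the seat top along its +y edge, rear face flush with the rear of the seat. Two armrests of 33×33 mm section run along each side from the seat's front edge to the front of the backrest, top faces 246 mm above the seat top and outer faces flush with the seat's x-edges; a 33×33 mm post under the front of each armrest stands on the seat at the front corner.

Three stools sit around the table at the −y, +y, +x sides. The chair is on top of the table.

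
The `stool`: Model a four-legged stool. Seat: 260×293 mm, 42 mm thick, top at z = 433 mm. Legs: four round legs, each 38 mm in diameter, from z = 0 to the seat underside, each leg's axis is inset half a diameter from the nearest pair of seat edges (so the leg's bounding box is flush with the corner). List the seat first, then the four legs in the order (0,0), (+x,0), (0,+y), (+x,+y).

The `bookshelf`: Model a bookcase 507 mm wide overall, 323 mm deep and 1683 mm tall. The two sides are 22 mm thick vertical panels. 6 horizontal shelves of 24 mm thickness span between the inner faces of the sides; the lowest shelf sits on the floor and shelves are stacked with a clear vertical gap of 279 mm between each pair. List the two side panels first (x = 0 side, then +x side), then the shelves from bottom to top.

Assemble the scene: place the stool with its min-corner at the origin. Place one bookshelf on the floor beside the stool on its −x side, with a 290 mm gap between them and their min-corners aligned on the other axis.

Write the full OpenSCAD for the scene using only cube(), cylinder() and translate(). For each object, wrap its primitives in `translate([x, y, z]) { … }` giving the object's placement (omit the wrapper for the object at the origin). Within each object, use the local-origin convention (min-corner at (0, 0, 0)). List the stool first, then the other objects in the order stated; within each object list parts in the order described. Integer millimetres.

translate([0, 0, 391]) cube([260, 293, 42]);
translate([19, 19, 0]) cylinder(h = 391, r = 19);
translate([241, 19, 0]) cylinder(h = 391, r = 19);
translate([19, 274, 0]) cylinder(h = 391, r = 19);
translate([241, 274, 0]) cylinder(h = 391, r = 19);
translate([-797, 0, 0]) {
  cube([22, 323, 1683]);
  translate([485, 0, 0]) cube([22, 323, 1683]);
  translate([22, 0, 0]) cube([463, 323, 24]);
  translate([22, 0, 303]) cube([463, 323, 24]);
  translate([22, 0, 606]) cube([463, 323, 24]);
  translate([22, 0, 909]) cube([463, 323, 24]);
  translate([22, 0, 1212]) cube([463, 323, 24]);
  translate([22, 0, 1515]) cube([463, 323, 24]);
}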